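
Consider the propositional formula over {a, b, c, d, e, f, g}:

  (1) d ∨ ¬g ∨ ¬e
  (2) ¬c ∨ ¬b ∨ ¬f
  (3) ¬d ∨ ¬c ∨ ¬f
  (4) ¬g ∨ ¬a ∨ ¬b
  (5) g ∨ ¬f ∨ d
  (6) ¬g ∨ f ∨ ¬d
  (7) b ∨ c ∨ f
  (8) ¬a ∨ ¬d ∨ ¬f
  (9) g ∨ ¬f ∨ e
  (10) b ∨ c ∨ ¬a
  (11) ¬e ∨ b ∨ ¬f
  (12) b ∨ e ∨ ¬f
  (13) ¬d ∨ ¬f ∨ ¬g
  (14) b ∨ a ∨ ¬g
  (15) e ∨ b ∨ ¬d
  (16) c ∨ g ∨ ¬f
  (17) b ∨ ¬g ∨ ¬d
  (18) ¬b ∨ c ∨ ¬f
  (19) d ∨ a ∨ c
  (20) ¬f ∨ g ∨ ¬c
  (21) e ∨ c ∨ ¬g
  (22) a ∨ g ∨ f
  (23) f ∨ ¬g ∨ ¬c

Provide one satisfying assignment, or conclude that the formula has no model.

a: True; b: False; c: True; d: True; e: True; f: False; g: False

Try d = True.
Try c = True.
The clause (¬f) is unit, so f = False.
The clause (¬g) is unit, so g = False.
The clause (a) is unit, so a = True.
Try e = True.
Every clause is now satisfied; b is unconstrained.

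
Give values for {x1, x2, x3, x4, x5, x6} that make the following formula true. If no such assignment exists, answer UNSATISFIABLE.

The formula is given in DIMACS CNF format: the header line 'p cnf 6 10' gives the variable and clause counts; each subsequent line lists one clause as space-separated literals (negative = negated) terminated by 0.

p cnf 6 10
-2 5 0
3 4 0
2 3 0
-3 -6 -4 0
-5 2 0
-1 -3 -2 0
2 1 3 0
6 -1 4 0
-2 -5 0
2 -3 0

Try x2 = False.
The clause (x3) is unit, so x3 = True.
Now (¬x3) is unsatisfied and unit — conflict.
That branch fails; take x2 = True instead.
The clause (x5) is unit, so x5 = True.
Now (¬x5) is unsatisfied and unit — conflict.
Either choice for x2 ends in contradiction.

UNSATISFIABLE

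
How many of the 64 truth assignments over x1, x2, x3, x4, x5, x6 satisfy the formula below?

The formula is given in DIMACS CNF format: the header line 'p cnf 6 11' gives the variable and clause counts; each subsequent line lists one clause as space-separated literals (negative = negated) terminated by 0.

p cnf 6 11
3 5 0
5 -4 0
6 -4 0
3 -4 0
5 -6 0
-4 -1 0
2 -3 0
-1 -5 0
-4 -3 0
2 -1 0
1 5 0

7

There are 2^6 = 64 truth assignments over (x1, x2, x3, x4, x5, x6).
Split on x1. With x1 = True, the clauses containing x1 are satisfied and ¬x1 drops from the rest; 1 of the 2^5 = 32 assignments to the other variables satisfy what remains.
With x1 = False, by the same count on the reduced clause set, 6 assignments work.
(One model: x1=F, x2=F, x3=F, x4=F, x5=T, x6=F.)
Total: 1 + 6 = 7.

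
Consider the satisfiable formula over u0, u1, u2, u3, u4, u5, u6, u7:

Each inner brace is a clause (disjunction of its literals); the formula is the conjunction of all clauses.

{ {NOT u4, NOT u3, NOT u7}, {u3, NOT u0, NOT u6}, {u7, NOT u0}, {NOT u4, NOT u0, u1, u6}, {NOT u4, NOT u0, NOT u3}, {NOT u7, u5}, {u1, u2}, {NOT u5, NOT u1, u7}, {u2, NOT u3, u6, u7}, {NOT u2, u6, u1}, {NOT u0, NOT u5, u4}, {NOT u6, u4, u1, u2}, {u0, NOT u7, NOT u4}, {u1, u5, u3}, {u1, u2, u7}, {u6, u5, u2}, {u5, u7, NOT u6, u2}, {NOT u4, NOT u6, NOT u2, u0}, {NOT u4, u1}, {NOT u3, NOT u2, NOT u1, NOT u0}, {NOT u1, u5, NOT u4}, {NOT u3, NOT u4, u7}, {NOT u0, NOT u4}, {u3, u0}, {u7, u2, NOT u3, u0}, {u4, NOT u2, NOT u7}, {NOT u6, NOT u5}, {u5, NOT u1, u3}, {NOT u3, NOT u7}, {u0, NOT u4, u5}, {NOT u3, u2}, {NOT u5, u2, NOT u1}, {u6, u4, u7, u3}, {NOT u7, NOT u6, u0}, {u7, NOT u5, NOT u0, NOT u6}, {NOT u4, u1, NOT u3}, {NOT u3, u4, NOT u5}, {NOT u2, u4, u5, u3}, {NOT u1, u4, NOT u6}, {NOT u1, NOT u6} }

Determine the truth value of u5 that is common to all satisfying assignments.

False

Suppose u5 = true.
Unit clause (NOT u6) forces u6 = false.
Case u7 = true:
Unit clause (NOT u3) forces u3 = false.
Unit clause (u0) forces u0 = true.
Unit clause (u4) forces u4 = true.
Now (NOT u4) is unsatisfied and unit — conflict.
Undo u7 and try u7 = false.
Unit clause (NOT u0) forces u0 = false.
Unit clause (NOT u1) forces u1 = false.
Unit clause (u2) forces u2 = true.
Now (NOT u2) is unsatisfied and unit — conflict.
Neither u7 = true nor u7 = false works.
So every satisfying assignment has u5 = False.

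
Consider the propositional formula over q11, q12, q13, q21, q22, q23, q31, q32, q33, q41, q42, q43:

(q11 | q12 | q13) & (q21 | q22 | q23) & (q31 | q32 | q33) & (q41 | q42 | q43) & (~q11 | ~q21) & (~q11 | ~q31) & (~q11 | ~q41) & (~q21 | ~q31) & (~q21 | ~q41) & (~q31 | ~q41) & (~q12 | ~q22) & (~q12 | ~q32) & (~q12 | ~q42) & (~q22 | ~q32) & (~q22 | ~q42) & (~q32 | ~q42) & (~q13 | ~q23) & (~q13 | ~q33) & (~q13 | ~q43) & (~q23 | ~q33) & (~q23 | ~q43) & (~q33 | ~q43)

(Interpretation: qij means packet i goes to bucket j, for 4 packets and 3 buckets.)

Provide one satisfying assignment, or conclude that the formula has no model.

UNSATISFIABLE

Suppose q11 = 0.
Suppose q12 = 1.
Unit clause (~q22) forces q22 = 0.
Unit clause (~q32) forces q32 = 0.
Unit clause (~q42) forces q42 = 0.
Suppose q21 = 1.
Unit clause (~q31) forces q31 = 0.
Unit clause (q33) forces q33 = 1.
Unit clause (~q41) forces q41 = 0.
Unit clause (q43) forces q43 = 1.
That conflicts with the unit clause (~q43).
Undo q21 and try q21 = 0.
Unit clause (q23) forces q23 = 1.
Unit clause (~q13) forces q13 = 0.
Unit clause (~q33) forces q33 = 0.
Unit clause (q31) forces q31 = 1.
Unit clause (~q41) forces q41 = 0.
Unit clause (q43) forces q43 = 1.
That conflicts with the unit clause (~q43).
Both values of q21 lead to a conflict.
Undo q12 and try q12 = 0.
Unit clause (q13) forces q13 = 1.
Unit clause (~q23) forces q23 = 0.
Unit clause (~q33) forces q33 = 0.
Unit clause (~q43) forces q43 = 0.
Suppose q21 = 1.
Unit clause (~q31) forces q31 = 0.
Unit clause (q32) forces q32 = 1.
Unit clause (~q41) forces q41 = 0.
Unit clause (q42) forces q42 = 1.
That conflicts with the unit clause (~q42).
Undo q21 and try q21 = 0.
Unit clause (q22) forces q22 = 1.
Unit clause (~q32) forces q32 = 0.
Unit clause (q31) forces q31 = 1.
Unit clause (~q41) forces q41 = 0.
Unit clause (q42) forces q42 = 1.
That conflicts with the unit clause (~q42).
Both values of q21 lead to a conflict.
Both values of q12 lead to a conflict.
Undo q11 and try q11 = 1.
Unit clause (~q21) forces q21 = 0.
Unit clause (~q31) forces q31 = 0.
Unit clause (~q41) forces q41 = 0.
Suppose q22 = 1.
Unit clause (~q12) forces q12 = 0.
Unit clause (~q32) forces q32 = 0.
Unit clause (q33) forces q33 = 1.
Unit clause (~q42) forces q42 = 0.
Unit clause (q43) forces q43 = 1.
That conflicts with the unit clause (~q43).
Undo q22 and try q22 = 0.
Unit clause (q23) forces q23 = 1.
Unit clause (~q13) forces q13 = 0.
Unit clause (~q33) forces q33 = 0.
Unit clause (q32) forces q32 = 1.
Unit clause (~q12) forces q12 = 0.
Unit clause (~q42) forces q42 = 0.
Unit clause (q43) forces q43 = 1.
That conflicts with the unit clause (~q43).
Both values of q22 lead to a conflict.
Both values of q11 lead to a conflict.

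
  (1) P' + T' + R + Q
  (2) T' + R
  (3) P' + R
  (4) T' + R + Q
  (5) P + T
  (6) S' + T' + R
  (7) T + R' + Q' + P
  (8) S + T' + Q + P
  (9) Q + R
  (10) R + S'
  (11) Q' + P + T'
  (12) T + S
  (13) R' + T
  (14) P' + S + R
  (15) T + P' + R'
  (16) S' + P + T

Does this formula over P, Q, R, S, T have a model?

Yes, satisfiable

Case T = 1:
(R) alone gives R = 1.
Case Q = 0:
Case S = 1:
Every clause is now satisfied; P is unconstrained.
A satisfying assignment: P ↦ 0, Q ↦ 0, R ↦ 1, S ↦ 1, T ↦ 1.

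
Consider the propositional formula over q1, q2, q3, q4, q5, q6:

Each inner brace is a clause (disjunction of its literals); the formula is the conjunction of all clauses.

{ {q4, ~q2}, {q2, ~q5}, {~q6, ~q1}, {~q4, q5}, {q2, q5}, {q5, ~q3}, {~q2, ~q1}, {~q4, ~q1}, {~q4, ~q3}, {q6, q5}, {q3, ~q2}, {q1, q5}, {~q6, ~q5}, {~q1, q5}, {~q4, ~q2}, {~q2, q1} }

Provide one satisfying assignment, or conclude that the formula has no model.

Case q4 = 1:
(q5) alone gives q5 = 1.
(q2) alone gives q2 = 1.
But (~q2) is also a unit clause — contradiction.
So q4 must be the other value — set q4 = 0.
(~q2) alone gives q2 = 0.
(~q5) alone gives q5 = 0.
But (q5) is also a unit clause — contradiction.
Both values of q4 lead to a conflict.

UNSATISFIABLE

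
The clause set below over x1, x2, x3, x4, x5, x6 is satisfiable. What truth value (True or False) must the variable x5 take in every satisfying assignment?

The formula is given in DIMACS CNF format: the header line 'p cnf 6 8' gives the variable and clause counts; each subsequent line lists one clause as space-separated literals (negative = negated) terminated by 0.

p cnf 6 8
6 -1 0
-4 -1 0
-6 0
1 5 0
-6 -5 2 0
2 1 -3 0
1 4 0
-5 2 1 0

Suppose x5 = False.
From the singleton clause (¬x6), x6 = False.
From the singleton clause (¬x1), x1 = False.
But (x1) is also a unit clause — contradiction.
So every satisfying assignment has x5 = True.

True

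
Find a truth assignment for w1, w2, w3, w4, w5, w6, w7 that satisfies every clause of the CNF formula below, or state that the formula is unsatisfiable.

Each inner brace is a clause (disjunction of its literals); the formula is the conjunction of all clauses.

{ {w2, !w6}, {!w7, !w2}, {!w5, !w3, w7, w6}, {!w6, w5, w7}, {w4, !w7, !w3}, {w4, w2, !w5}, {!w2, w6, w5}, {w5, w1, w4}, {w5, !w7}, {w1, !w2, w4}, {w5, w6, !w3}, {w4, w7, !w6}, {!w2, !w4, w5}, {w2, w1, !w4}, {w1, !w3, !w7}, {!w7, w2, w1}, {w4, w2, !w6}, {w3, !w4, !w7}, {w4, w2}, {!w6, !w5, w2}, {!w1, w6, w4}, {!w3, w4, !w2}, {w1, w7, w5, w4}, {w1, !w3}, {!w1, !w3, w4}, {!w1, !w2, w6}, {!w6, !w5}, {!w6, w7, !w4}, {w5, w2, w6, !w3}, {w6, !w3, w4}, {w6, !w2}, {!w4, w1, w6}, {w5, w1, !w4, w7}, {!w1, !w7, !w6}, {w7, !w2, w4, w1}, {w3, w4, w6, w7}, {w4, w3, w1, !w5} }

Case w2 = false:
The clause (!w6) is unit, so w6 = false.
The clause (w4) is unit, so w4 = true.
The clause (w1) is unit, so w1 = true.
Case w5 = true:
Case w3 = false:
The clause (!w7) is unit, so w7 = false.
This assignment satisfies each clause.

w1=true; w2=false; w3=false; w4=true; w5=true; w6=false; w7=false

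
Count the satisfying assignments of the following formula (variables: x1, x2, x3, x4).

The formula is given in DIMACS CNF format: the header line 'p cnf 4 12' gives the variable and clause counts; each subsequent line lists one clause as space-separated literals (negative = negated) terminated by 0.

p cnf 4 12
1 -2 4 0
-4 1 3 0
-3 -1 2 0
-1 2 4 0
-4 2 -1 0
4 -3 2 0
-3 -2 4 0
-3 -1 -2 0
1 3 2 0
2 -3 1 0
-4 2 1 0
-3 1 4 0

3

There are 2^4 = 16 truth assignments over (x1, x2, x3, x4).
Check each against the 12 clauses (columns in the order x1, x2, x3, x4):
  F F F F  ✗ fails (x1 ∨ x3 ∨ x2)
  F F F T  ✗ fails (¬x4 ∨ x1 ∨ x3)
  F F T F  ✗ fails (x4 ∨ ¬x3 ∨ x2)
  F F T T  ✗ fails (x2 ∨ ¬x3 ∨ x1)
  F T F F  ✗ fails (x1 ∨ ¬x2 ∨ x4)
  F T F T  ✗ fails (¬x4 ∨ x1 ∨ x3)
  F T T F  ✗ fails (x1 ∨ ¬x2 ∨ x4)
  F T T T  ✓ satisfies all
  T F F F  ✗ fails (¬x1 ∨ x2 ∨ x4)
  T F F T  ✗ fails (¬x4 ∨ x2 ∨ ¬x1)
  T F T F  ✗ fails (¬x3 ∨ ¬x1 ∨ x2)
  T F T T  ✗ fails (¬x3 ∨ ¬x1 ∨ x2)
  T T F F  ✓ satisfies all
  T T F T  ✓ satisfies all
  T T T F  ✗ fails (¬x3 ∨ ¬x2 ∨ x4)
  T T T T  ✗ fails (¬x3 ∨ ¬x1 ∨ ¬x2)
3 of the 16 rows are models.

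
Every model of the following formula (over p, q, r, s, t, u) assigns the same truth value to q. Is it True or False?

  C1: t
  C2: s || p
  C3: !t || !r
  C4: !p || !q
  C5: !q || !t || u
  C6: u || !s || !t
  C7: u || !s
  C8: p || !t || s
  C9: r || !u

Suppose q = true.
Unit clause (t) forces t = true.
Unit clause (!r) forces r = false.
Unit clause (!p) forces p = false.
Unit clause (s) forces s = true.
Unit clause (u) forces u = true.
Now (!u) is unsatisfied and unit — conflict.
So every satisfying assignment has q = False.

False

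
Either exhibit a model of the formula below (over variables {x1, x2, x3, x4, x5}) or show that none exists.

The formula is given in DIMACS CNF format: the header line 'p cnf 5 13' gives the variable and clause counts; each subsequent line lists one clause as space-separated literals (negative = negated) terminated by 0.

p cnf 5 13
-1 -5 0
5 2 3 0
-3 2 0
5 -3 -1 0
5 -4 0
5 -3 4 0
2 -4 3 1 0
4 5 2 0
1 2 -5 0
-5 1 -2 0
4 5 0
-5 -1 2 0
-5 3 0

UNSATISFIABLE

Suppose x1 = False.
Suppose x3 = False.
(¬x5) alone gives x5 = False.
(x2) alone gives x2 = True.
(¬x4) alone gives x4 = False.
Now (x4) is unsatisfied and unit — conflict.
That branch fails; take x3 = True instead.
(x2) alone gives x2 = True.
(¬x5) alone gives x5 = False.
(¬x4) alone gives x4 = False.
Now (x4) is unsatisfied and unit — conflict.
Neither x3 = True nor x3 = False works.
That branch fails; take x1 = True instead.
(¬x5) alone gives x5 = False.
(¬x3) alone gives x3 = False.
(x2) alone gives x2 = True.
(¬x4) alone gives x4 = False.
Now (x4) is unsatisfied and unit — conflict.
Neither x1 = True nor x1 = False works.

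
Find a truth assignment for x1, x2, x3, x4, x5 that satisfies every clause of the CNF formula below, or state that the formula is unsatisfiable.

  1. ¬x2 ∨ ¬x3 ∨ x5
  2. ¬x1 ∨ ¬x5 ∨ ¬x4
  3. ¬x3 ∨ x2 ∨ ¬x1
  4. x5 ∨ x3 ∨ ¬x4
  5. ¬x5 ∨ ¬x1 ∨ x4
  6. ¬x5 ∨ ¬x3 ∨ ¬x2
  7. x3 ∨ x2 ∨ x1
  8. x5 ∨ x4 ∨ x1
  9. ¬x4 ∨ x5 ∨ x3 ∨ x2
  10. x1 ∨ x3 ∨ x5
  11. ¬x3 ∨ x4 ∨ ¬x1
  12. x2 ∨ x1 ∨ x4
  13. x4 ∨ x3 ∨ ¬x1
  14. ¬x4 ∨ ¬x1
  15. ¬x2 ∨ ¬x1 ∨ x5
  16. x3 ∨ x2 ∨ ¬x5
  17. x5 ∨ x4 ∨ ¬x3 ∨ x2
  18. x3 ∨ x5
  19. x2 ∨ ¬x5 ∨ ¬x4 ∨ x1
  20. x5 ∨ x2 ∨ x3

Case x4 = True:
(¬x1) alone gives x1 = False.
Case x5 = True:
(x2) alone gives x2 = True.
(¬x3) alone gives x3 = False.
This assignment satisfies each clause.

x1=False; x2=True; x3=False; x4=True; x5=True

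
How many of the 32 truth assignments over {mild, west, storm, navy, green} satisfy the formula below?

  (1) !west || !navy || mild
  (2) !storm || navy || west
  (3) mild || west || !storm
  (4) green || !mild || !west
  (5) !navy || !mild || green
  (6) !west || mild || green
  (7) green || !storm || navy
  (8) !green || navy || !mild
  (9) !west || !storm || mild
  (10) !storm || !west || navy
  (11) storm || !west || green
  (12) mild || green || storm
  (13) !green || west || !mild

6

There are 2^5 = 32 truth assignments over (mild, west, storm, navy, green).
Split on green. With green = true, the clauses containing green are satisfied and !green drops from the rest; 5 of the 2^4 = 16 assignments to the other variables satisfy what remains.
With green = false, by the same count on the reduced clause set, 1 assignment works.
Total: 5 + 1 = 6.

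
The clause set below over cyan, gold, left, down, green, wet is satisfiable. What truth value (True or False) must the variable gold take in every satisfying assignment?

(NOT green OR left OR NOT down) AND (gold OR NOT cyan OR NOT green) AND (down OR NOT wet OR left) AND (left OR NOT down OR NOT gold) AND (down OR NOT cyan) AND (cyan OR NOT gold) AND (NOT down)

False

Suppose gold = true.
Unit clause (cyan) forces cyan = true.
Unit clause (down) forces down = true.
That conflicts with the unit clause (NOT down).
So every satisfying assignment has gold = False.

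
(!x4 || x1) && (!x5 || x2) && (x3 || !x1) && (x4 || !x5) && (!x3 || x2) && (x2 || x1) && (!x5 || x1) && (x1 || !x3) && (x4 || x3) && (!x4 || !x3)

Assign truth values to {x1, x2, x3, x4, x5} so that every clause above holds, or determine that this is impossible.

x1 ↦ true; x2 ↦ true; x3 ↦ true; x4 ↦ false; x5 ↦ false

Try x4 = false.
The clause (!x5) is unit, so x5 = false.
The clause (x3) is unit, so x3 = true.
The clause (x2) is unit, so x2 = true.
The clause (x1) is unit, so x1 = true.
Every clause now holds.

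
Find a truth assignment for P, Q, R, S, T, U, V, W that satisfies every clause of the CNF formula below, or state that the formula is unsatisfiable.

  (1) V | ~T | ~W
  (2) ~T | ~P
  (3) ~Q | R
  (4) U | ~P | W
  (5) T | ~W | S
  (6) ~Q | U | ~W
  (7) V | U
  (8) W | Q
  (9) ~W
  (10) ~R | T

The clause (~W) is unit, so W = 0.
The clause (Q) is unit, so Q = 1.
The clause (R) is unit, so R = 1.
The clause (T) is unit, so T = 1.
The clause (~P) is unit, so P = 0.
Suppose V = 1.
Every clause is now satisfied; S, U are unconstrained.

P: 0; Q: 1; R: 1; S: 1; T: 1; U: 1; V: 1; W: 0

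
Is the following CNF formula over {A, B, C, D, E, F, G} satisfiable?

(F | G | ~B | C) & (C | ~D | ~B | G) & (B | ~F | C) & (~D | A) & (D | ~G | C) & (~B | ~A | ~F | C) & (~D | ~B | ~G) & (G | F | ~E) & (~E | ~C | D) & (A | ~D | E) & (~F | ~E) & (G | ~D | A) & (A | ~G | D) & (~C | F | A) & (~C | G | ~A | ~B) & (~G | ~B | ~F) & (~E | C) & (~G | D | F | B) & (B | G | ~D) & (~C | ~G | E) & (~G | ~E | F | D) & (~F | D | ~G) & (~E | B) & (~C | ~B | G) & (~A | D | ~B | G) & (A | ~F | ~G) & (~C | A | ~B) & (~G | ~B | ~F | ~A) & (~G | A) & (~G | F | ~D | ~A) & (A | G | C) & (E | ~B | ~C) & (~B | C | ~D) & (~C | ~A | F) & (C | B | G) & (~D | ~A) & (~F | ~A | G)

Case D = 0:
Case G = 0:
Case F = 1:
(~E) alone gives E = 0.
(~A) alone gives A = 0.
(C) alone gives C = 1.
(~B) alone gives B = 0.
Every clause now holds.
A satisfying assignment: A=0,  B=0,  C=1,  D=0,  E=0,  F=1,  G=0.

Satisfiable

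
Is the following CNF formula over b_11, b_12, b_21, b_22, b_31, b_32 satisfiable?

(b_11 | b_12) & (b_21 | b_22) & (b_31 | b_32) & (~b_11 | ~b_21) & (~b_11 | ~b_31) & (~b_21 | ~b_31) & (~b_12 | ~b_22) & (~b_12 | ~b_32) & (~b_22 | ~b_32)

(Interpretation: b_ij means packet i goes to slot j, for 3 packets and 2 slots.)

Try b_11 = 1.
The clause (~b_21) is unit, so b_21 = 0.
The clause (b_22) is unit, so b_22 = 1.
The clause (~b_31) is unit, so b_31 = 0.
The clause (b_32) is unit, so b_32 = 1.
Now (~b_32) is unsatisfied and unit — conflict.
So b_11 must be the other value — set b_11 = 0.
The clause (b_12) is unit, so b_12 = 1.
The clause (~b_22) is unit, so b_22 = 0.
The clause (b_21) is unit, so b_21 = 1.
The clause (~b_31) is unit, so b_31 = 0.
The clause (b_32) is unit, so b_32 = 1.
Now (~b_32) is unsatisfied and unit — conflict.
Either choice for b_11 ends in contradiction.
No assignment satisfies every clause.

No, unsatisfiable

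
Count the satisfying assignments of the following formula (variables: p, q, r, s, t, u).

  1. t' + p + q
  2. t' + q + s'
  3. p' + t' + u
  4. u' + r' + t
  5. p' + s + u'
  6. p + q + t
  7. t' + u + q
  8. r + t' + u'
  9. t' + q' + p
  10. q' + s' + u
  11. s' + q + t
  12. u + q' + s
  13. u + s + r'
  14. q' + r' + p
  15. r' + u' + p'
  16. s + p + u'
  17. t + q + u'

There are 2^6 = 64 truth assignments over (p, q, r, s, t, u).
Split on t. With t = 1, the clauses containing t are satisfied and t' drops from the rest; 0 of the 2^5 = 32 assignments to the other variables satisfy what remains.
With t = 0, by the same count on the reduced clause set, 3 assignments work.
Total: 0 + 3 = 3.

3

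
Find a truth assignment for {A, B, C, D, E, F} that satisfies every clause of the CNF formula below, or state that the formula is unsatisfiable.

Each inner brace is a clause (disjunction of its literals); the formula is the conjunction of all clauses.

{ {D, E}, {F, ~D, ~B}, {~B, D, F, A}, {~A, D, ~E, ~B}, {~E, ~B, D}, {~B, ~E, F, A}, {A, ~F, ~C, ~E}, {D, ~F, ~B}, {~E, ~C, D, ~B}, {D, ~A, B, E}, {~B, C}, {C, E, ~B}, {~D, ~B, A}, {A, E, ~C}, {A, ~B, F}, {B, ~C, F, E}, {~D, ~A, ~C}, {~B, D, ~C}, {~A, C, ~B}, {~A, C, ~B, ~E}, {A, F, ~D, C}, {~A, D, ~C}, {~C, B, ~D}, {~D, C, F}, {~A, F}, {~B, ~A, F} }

A=1,  B=0,  C=0,  D=1,  E=1,  F=1

Branch on D: set D = 1.
Branch on F: set F = 1.
Branch on B: set B = 0.
From the singleton clause (~C), C = 0.
No clause remains; A, E are free.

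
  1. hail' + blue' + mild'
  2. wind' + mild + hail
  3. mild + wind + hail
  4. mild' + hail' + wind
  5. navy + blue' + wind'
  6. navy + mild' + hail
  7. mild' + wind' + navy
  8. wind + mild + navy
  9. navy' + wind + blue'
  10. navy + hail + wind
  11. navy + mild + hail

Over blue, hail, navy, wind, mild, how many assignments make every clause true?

8

There are 2^5 = 32 truth assignments over (blue, hail, navy, wind, mild).
Split on mild. With mild = 1, the clauses containing mild are satisfied and mild' drops from the rest; 4 of the 2^4 = 16 assignments to the other variables satisfy what remains.
With mild = 0, by the same count on the reduced clause set, 4 assignments work.
Total: 4 + 4 = 8.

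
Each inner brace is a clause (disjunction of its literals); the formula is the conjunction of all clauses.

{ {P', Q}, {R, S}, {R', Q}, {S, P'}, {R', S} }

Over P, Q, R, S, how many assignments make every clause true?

There are 2^4 = 16 truth assignments over (P, Q, R, S).
Check each against the 5 clauses (columns in the order P, Q, R, S):
  F F F F  ✗ fails (R + S)
  F F F T  ✓ satisfies all
  F F T F  ✗ fails (R' + Q)
  F F T T  ✗ fails (R' + Q)
  F T F F  ✗ fails (R + S)
  F T F T  ✓ satisfies all
  F T T F  ✗ fails (R' + S)
  F T T T  ✓ satisfies all
  T F F F  ✗ fails (P' + Q)
  T F F T  ✗ fails (P' + Q)
  T F T F  ✗ fails (P' + Q)
  T F T T  ✗ fails (P' + Q)
  T T F F  ✗ fails (R + S)
  T T F T  ✓ satisfies all
  T T T F  ✗ fails (S + P')
  T T T T  ✓ satisfies all
5 of the 16 rows are models.

5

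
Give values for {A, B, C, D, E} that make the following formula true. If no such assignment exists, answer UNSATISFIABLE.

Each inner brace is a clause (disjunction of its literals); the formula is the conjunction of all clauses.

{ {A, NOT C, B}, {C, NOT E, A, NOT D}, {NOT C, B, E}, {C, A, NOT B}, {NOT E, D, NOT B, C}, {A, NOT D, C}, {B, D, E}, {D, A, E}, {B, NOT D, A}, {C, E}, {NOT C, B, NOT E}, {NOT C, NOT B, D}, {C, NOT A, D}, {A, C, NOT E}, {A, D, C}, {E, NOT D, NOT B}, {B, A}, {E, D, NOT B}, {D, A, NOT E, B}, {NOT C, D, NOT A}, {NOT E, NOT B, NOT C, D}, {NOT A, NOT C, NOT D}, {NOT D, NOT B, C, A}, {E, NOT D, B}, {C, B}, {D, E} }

Branch on C: set C = false.
(E) alone gives E = true.
(A) alone gives A = true.
(D) alone gives D = true.
(B) alone gives B = true.
Every clause now holds.

A=true, B=true, C=false, D=true, E=true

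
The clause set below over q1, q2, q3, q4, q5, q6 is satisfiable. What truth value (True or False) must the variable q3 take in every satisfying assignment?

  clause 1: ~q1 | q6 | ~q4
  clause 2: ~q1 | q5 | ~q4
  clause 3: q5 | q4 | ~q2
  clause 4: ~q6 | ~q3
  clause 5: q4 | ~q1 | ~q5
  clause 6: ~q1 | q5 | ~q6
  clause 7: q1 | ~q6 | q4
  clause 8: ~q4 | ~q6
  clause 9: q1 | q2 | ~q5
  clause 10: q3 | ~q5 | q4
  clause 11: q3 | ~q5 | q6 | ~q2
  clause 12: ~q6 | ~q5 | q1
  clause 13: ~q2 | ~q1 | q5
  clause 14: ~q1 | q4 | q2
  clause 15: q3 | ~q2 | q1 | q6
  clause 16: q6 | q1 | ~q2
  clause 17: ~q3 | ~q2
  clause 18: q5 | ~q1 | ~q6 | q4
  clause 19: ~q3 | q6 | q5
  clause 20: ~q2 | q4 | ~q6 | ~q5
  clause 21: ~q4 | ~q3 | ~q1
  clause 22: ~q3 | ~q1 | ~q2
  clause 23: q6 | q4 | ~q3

Suppose q3 = 1.
(~q6) alone gives q6 = 0.
(~q2) alone gives q2 = 0.
(q5) alone gives q5 = 1.
(q1) alone gives q1 = 1.
(~q4) alone gives q4 = 0.
Now (q4) is unsatisfied and unit — conflict.
So every satisfying assignment has q3 = False.

False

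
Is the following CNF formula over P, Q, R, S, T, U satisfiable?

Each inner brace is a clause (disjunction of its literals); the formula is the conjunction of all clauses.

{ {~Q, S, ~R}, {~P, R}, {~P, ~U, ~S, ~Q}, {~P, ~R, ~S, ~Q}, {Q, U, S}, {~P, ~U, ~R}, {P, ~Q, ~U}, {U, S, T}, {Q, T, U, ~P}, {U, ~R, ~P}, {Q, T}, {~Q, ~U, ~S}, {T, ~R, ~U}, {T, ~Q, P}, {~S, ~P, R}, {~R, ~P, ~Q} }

Yes, satisfiable

Case P = 0:
Case Q = 0:
From the singleton clause (T), T = 1.
Case U = 1:
No clause remains; R, S are free.
A satisfying assignment: P=0, Q=0, R=1, S=1, T=1, U=1.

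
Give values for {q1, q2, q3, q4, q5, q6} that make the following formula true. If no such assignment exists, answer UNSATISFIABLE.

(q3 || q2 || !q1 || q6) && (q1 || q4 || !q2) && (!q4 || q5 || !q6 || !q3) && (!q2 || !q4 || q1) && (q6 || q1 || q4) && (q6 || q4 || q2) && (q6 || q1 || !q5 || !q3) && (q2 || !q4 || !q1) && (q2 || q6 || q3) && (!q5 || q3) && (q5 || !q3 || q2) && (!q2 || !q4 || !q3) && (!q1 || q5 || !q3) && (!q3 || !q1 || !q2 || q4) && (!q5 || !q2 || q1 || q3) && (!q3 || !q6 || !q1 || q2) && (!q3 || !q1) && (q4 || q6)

Case q5 = false:
Case q3 = false:
Case q2 = false:
The clause (q6) is unit, so q6 = true.
Case q4 = true:
The clause (!q1) is unit, so q1 = false.
All clauses are satisfied.

q1=false,  q2=false,  q3=false,  q4=true,  q5=false,  q6=true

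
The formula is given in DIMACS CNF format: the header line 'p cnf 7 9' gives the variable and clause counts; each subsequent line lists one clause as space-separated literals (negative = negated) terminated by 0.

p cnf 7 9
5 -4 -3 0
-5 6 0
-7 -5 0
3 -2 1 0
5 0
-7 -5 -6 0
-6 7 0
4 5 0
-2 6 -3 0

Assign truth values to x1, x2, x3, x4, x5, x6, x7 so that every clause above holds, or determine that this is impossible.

The clause (x5) is unit, so x5 = True.
The clause (x6) is unit, so x6 = True.
The clause (¬x7) is unit, so x7 = False.
That conflicts with the unit clause (x7).

UNSATISFIABLE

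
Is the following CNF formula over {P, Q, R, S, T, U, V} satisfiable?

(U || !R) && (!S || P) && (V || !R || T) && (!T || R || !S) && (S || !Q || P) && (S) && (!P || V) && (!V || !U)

Satisfiable

Unit clause (S) forces S = true.
Unit clause (P) forces P = true.
Unit clause (V) forces V = true.
Unit clause (!U) forces U = false.
Unit clause (!R) forces R = false.
Unit clause (!T) forces T = false.
Every clause is now satisfied; Q is unconstrained.
A satisfying assignment: P: true; Q: true; R: false; S: true; T: false; U: false; V: true.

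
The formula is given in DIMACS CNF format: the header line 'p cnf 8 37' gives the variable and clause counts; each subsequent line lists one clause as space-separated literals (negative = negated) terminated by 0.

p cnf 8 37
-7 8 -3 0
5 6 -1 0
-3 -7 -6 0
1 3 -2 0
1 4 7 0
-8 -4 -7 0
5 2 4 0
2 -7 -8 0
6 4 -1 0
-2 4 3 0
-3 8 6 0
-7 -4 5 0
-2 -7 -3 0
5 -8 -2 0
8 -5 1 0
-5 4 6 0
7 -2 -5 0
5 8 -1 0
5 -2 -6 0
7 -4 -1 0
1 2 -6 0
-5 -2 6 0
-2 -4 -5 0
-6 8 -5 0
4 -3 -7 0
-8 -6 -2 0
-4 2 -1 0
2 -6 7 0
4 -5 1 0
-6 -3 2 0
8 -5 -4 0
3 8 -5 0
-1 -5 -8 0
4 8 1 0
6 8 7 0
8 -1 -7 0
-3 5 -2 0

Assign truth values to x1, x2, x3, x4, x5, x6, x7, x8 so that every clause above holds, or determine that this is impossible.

Try x7 = False.
Try x1 = False.
From the singleton clause (x4), x4 = True.
Try x3 = True.
Try x8 = True.
Try x5 = True.
From the singleton clause (¬x2), x2 = False.
From the singleton clause (¬x6), x6 = False.
Every clause now holds.

x1 ↦ False, x2 ↦ False, x3 ↦ True, x4 ↦ True, x5 ↦ True, x6 ↦ False, x7 ↦ False, x8 ↦ True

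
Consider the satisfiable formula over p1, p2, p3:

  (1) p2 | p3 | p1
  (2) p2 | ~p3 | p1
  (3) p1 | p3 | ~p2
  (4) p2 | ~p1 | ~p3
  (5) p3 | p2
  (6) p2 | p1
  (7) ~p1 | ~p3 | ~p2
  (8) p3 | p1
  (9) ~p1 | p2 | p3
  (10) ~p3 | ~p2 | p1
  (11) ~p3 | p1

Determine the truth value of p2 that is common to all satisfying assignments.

True

Suppose p2 = 0.
The clause (p3) is unit, so p3 = 1.
The clause (p1) is unit, so p1 = 1.
That conflicts with the unit clause (~p1).
So every satisfying assignment has p2 = True.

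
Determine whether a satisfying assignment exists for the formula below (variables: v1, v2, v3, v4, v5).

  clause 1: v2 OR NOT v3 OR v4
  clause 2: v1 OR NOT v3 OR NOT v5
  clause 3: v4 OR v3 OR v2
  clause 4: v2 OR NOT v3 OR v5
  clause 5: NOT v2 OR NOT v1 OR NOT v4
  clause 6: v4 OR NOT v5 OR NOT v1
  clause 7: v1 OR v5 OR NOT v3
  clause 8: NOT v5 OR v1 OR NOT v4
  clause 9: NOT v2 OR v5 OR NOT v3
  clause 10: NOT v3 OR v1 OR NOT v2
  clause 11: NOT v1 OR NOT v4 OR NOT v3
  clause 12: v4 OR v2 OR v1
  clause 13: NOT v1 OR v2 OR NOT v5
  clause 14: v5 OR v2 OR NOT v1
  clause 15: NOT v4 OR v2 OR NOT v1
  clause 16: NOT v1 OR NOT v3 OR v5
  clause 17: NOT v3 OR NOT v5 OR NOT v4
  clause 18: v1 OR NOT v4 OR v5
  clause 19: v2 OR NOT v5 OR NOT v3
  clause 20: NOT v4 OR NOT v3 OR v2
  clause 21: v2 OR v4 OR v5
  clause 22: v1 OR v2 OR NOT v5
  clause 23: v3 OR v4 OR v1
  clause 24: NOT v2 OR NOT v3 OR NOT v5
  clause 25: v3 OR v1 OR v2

Try v2 = true.
Try v1 = true.
(NOT v4) alone gives v4 = false.
(NOT v5) alone gives v5 = false.
(NOT v3) alone gives v3 = false.
All clauses are satisfied.
A satisfying assignment: v1=true, v2=true, v3=false, v4=false, v5=false.

Satisfiable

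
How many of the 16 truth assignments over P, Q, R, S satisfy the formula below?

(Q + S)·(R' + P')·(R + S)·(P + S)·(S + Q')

6

There are 2^4 = 16 truth assignments over (P, Q, R, S).
Split on R. With R = 1, the clauses containing R are satisfied and R' drops from the rest; 2 of the 2^3 = 8 assignments to the other variables satisfy what remains.
With R = 0, by the same count on the reduced clause set, 4 assignments work.
(One model: P=F, Q=F, R=F, S=T.)
Total: 2 + 4 = 6.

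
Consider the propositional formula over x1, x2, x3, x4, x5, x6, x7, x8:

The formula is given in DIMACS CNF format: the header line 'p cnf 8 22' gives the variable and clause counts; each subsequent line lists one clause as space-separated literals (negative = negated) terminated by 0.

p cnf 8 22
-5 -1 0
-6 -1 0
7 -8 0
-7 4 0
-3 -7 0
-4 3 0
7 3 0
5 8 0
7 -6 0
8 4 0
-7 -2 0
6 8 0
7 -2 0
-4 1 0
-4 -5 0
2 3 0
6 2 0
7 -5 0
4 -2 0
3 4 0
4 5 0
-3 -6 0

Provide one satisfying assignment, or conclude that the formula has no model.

Try x5 = False.
(x8) alone gives x8 = True.
(x7) alone gives x7 = True.
(x4) alone gives x4 = True.
(¬x3) alone gives x3 = False.
But (x3) is also a unit clause — contradiction.
Backtrack on x5: now try x5 = True.
(¬x1) alone gives x1 = False.
(¬x4) alone gives x4 = False.
(¬x7) alone gives x7 = False.
But (x7) is also a unit clause — contradiction.
Neither x5 = True nor x5 = False works.

UNSATISFIABLE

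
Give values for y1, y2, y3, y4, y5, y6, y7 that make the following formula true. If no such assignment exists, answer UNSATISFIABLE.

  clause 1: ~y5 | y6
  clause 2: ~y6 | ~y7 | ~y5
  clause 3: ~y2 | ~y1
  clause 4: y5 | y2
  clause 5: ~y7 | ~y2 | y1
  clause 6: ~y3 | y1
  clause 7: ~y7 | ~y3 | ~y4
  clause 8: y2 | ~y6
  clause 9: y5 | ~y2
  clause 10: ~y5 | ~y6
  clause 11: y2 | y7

UNSATISFIABLE

Branch on y5: set y5 = 0.
The clause (y2) is unit, so y2 = 1.
Now (~y2) is unsatisfied and unit — conflict.
So y5 must be the other value — set y5 = 1.
The clause (y6) is unit, so y6 = 1.
Now (~y6) is unsatisfied and unit — conflict.
Neither y5 = 1 nor y5 = 0 works.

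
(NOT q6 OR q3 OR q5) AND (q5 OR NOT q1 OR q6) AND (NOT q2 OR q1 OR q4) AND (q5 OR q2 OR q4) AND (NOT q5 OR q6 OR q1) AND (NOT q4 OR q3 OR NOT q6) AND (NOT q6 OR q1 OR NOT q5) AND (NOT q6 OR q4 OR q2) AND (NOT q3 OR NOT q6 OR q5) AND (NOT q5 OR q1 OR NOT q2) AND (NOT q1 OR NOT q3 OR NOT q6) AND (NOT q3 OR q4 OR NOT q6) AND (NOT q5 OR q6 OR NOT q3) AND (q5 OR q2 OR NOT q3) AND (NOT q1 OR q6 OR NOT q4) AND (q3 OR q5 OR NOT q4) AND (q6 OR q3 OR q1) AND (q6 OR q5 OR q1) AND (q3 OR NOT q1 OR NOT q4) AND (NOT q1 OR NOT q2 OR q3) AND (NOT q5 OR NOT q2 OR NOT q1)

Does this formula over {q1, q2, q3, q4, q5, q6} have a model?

Yes

Case q6 = false:
Case q5 = true:
From the singleton clause (q1), q1 = true.
From the singleton clause (NOT q3), q3 = false.
From the singleton clause (NOT q4), q4 = false.
From the singleton clause (NOT q2), q2 = false.
All clauses are satisfied.
A satisfying assignment: q1 ↦ true, q2 ↦ false, q3 ↦ false, q4 ↦ false, q5 ↦ true, q6 ↦ false.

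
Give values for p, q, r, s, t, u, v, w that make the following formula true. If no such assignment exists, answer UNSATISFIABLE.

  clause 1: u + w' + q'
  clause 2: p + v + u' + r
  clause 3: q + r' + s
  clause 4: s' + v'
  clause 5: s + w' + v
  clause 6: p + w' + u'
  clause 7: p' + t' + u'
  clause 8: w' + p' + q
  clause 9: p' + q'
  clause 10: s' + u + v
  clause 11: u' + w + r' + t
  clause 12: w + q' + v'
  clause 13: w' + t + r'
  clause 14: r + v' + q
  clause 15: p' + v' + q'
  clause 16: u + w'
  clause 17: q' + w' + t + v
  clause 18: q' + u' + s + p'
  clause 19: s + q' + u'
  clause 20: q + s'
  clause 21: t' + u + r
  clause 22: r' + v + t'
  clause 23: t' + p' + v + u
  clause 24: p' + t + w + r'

p ↦ 0; q ↦ 0; r ↦ 0; s ↦ 0; t ↦ 0; u ↦ 0; v ↦ 0; w ↦ 0

Case s = 0:
Case q = 0:
(r') alone gives r = 0.
(v') alone gives v = 0.
(w') alone gives w = 0.
Case p = 0:
(u') alone gives u = 0.
(t') alone gives t = 0.
All clauses are satisfied.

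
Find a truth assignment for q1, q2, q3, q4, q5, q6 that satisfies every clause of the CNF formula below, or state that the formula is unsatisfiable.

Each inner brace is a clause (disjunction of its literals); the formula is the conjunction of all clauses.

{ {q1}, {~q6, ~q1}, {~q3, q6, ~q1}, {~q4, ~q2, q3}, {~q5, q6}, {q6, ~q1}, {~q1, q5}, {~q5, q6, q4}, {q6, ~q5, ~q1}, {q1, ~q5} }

The clause (q1) is unit, so q1 = 1.
The clause (~q6) is unit, so q6 = 0.
That conflicts with the unit clause (q6).

UNSATISFIABLE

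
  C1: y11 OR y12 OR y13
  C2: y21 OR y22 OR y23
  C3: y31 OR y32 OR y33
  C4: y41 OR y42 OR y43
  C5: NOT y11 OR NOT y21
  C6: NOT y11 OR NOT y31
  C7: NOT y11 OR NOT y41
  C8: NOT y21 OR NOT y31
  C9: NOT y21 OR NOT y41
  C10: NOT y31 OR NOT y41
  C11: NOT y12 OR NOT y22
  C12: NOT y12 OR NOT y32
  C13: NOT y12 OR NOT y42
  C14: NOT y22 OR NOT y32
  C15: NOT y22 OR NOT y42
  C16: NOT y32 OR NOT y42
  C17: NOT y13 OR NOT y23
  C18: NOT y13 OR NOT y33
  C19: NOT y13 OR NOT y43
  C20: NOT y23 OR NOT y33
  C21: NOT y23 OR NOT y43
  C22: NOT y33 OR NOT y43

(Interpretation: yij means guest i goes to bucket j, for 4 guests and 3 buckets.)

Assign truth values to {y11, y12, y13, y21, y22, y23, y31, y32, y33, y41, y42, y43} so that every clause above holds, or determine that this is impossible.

UNSATISFIABLE

Case y11 = false:
Case y12 = true:
The clause (NOT y22) is unit, so y22 = false.
The clause (NOT y32) is unit, so y32 = false.
The clause (NOT y42) is unit, so y42 = false.
Case y21 = true:
The clause (NOT y31) is unit, so y31 = false.
The clause (y33) is unit, so y33 = true.
The clause (NOT y41) is unit, so y41 = false.
The clause (y43) is unit, so y43 = true.
That conflicts with the unit clause (NOT y43).
That branch fails; take y21 = false instead.
The clause (y23) is unit, so y23 = true.
The clause (NOT y13) is unit, so y13 = false.
The clause (NOT y33) is unit, so y33 = false.
The clause (y31) is unit, so y31 = true.
The clause (NOT y41) is unit, so y41 = false.
The clause (y43) is unit, so y43 = true.
That conflicts with the unit clause (NOT y43).
Neither y21 = true nor y21 = false works.
That branch fails; take y12 = false instead.
The clause (y13) is unit, so y13 = true.
The clause (NOT y23) is unit, so y23 = false.
The clause (NOT y33) is unit, so y33 = false.
The clause (NOT y43) is unit, so y43 = false.
Case y21 = true:
The clause (NOT y31) is unit, so y31 = false.
The clause (y32) is unit, so y32 = true.
The clause (NOT y41) is unit, so y41 = false.
The clause (y42) is unit, so y42 = true.
That conflicts with the unit clause (NOT y42).
That branch fails; take y21 = false instead.
The clause (y22) is unit, so y22 = true.
The clause (NOT y32) is unit, so y32 = false.
The clause (y31) is unit, so y31 = true.
The clause (NOT y41) is unit, so y41 = false.
The clause (y42) is unit, so y42 = true.
That conflicts with the unit clause (NOT y42).
Neither y21 = true nor y21 = false works.
Neither y12 = true nor y12 = false works.
That branch fails; take y11 = true instead.
The clause (NOT y21) is unit, so y21 = false.
The clause (NOT y31) is unit, so y31 = false.
The clause (NOT y41) is unit, so y41 = false.
Case y22 = true:
The clause (NOT y12) is unit, so y12 = false.
The clause (NOT y32) is unit, so y32 = false.
The clause (y33) is unit, so y33 = true.
The clause (NOT y42) is unit, so y42 = false.
The clause (y43) is unit, so y43 = true.
That conflicts with the unit clause (NOT y43).
That branch fails; take y22 = false instead.
The clause (y23) is unit, so y23 = true.
The clause (NOT y13) is unit, so y13 = false.
The clause (NOT y33) is unit, so y33 = false.
The clause (y32) is unit, so y32 = true.
The clause (NOT y12) is unit, so y12 = false.
The clause (NOT y42) is unit, so y42 = false.
The clause (y43) is unit, so y43 = true.
That conflicts with the unit clause (NOT y43).
Neither y22 = true nor y22 = false works.
Neither y11 = true nor y11 = false works.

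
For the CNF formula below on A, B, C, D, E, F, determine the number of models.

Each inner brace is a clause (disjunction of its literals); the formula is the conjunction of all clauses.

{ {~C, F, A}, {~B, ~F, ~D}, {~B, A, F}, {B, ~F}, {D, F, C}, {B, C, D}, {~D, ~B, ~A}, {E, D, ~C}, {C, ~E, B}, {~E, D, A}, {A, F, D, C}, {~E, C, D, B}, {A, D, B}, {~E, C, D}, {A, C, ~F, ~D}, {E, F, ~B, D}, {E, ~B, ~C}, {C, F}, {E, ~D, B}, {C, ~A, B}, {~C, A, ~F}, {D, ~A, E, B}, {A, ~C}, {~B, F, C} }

There are 2^6 = 64 truth assignments over (A, B, C, D, E, F).
Split on F. With F = 1, the clauses containing F are satisfied and ~F drops from the rest; 3 of the 2^5 = 32 assignments to the other variables satisfy what remains.
With F = 0, by the same count on the reduced clause set, 3 assignments work.
(One model: A=F, B=T, C=F, D=F, E=F, F=T.)
Total: 3 + 3 = 6.

6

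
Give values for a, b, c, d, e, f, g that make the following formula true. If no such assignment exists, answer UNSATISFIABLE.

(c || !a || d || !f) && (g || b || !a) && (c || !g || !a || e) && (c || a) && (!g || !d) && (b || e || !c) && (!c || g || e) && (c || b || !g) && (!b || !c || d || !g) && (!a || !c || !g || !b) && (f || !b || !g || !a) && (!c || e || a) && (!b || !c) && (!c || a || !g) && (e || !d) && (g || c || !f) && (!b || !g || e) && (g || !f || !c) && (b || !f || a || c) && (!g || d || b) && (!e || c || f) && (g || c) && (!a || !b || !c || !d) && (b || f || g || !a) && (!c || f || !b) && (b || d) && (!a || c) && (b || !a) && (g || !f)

a: false,  b: false,  c: true,  d: true,  e: true,  f: false,  g: false

Suppose c = true.
(!b) alone gives b = false.
(e) alone gives e = true.
(d) alone gives d = true.
(!g) alone gives g = false.
(!a) alone gives a = false.
(!f) alone gives f = false.
This assignment satisfies each clause.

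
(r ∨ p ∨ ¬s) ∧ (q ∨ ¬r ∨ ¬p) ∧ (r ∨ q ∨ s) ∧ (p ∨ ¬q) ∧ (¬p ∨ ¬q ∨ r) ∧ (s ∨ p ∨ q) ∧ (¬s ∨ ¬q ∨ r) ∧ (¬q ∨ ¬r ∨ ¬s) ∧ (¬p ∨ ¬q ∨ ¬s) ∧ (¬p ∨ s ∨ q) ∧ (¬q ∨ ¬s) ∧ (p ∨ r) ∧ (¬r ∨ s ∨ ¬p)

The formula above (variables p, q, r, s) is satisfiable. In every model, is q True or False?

Suppose q = True.
From the singleton clause (p), p = True.
From the singleton clause (r), r = True.
From the singleton clause (¬s), s = False.
That conflicts with the unit clause (s).
So every satisfying assignment has q = False.

False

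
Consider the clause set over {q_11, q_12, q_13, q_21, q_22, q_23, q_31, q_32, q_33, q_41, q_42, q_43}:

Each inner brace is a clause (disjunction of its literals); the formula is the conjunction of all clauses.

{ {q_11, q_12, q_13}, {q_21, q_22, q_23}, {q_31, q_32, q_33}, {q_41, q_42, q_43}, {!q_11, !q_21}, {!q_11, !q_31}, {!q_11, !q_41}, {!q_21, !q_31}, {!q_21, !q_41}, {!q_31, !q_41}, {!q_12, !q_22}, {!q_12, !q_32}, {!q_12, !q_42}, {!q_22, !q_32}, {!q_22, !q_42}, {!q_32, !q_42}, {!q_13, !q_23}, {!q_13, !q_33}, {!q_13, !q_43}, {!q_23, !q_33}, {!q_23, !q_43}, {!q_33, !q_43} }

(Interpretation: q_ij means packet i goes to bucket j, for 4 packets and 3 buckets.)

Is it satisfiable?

Case q_11 = false:
Case q_12 = true:
From the singleton clause (!q_22), q_22 = false.
From the singleton clause (!q_32), q_32 = false.
From the singleton clause (!q_42), q_42 = false.
Case q_21 = true:
From the singleton clause (!q_31), q_31 = false.
From the singleton clause (q_33), q_33 = true.
From the singleton clause (!q_41), q_41 = false.
From the singleton clause (q_43), q_43 = true.
But (!q_43) is also a unit clause — contradiction.
Backtrack on q_21: now try q_21 = false.
From the singleton clause (q_23), q_23 = true.
From the singleton clause (!q_13), q_13 = false.
From the singleton clause (!q_33), q_33 = false.
From the singleton clause (q_31), q_31 = true.
From the singleton clause (!q_41), q_41 = false.
From the singleton clause (q_43), q_43 = true.
But (!q_43) is also a unit clause — contradiction.
Both values of q_21 lead to a conflict.
Backtrack on q_12: now try q_12 = false.
From the singleton clause (q_13), q_13 = true.
From the singleton clause (!q_23), q_23 = false.
From the singleton clause (!q_33), q_33 = false.
From the singleton clause (!q_43), q_43 = false.
Case q_21 = true:
From the singleton clause (!q_31), q_31 = false.
From the singleton clause (q_32), q_32 = true.
From the singleton clause (!q_41), q_41 = false.
From the singleton clause (q_42), q_42 = true.
But (!q_42) is also a unit clause — contradiction.
Backtrack on q_21: now try q_21 = false.
From the singleton clause (q_22), q_22 = true.
From the singleton clause (!q_32), q_32 = false.
From the singleton clause (q_31), q_31 = true.
From the singleton clause (!q_41), q_41 = false.
From the singleton clause (q_42), q_42 = true.
But (!q_42) is also a unit clause — contradiction.
Both values of q_21 lead to a conflict.
Both values of q_12 lead to a conflict.
Backtrack on q_11: now try q_11 = true.
From the singleton clause (!q_21), q_21 = false.
From the singleton clause (!q_31), q_31 = false.
From the singleton clause (!q_41), q_41 = false.
Case q_22 = true:
From the singleton clause (!q_12), q_12 = false.
From the singleton clause (!q_32), q_32 = false.
From the singleton clause (q_33), q_33 = true.
From the singleton clause (!q_42), q_42 = false.
From the singleton clause (q_43), q_43 = true.
But (!q_43) is also a unit clause — contradiction.
Backtrack on q_22: now try q_22 = false.
From the singleton clause (q_23), q_23 = true.
From the singleton clause (!q_13), q_13 = false.
From the singleton clause (!q_33), q_33 = false.
From the singleton clause (q_32), q_32 = true.
From the singleton clause (!q_12), q_12 = false.
From the singleton clause (!q_42), q_42 = false.
From the singleton clause (q_43), q_43 = true.
But (!q_43) is also a unit clause — contradiction.
Both values of q_22 lead to a conflict.
Both values of q_11 lead to a conflict.
No assignment satisfies every clause.

No, unsatisfiable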